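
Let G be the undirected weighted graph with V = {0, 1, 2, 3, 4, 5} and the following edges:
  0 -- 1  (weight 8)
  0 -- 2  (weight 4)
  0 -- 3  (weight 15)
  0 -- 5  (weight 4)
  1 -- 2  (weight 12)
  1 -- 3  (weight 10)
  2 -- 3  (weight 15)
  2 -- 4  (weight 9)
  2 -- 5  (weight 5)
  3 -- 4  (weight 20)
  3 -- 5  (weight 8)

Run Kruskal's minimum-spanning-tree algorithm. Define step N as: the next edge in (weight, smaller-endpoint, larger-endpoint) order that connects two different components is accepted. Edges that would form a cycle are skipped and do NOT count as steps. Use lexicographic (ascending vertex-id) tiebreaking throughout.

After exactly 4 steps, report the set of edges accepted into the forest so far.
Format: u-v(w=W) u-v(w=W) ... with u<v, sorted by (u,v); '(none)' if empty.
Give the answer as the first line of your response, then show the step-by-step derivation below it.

0-1(w=8) 0-2(w=4) 0-5(w=4) 3-5(w=8)

step 1: add edge 0-2 (w=4); MST = {0-2(w=4)}
step 2: add edge 0-5 (w=4); MST = {0-2(w=4) 0-5(w=4)}
step 3: add edge 0-1 (w=8); MST = {0-1(w=8) 0-2(w=4) 0-5(w=4)}
step 4: add edge 3-5 (w=8); MST = {0-1(w=8) 0-2(w=4) 0-5(w=4) 3-5(w=8)}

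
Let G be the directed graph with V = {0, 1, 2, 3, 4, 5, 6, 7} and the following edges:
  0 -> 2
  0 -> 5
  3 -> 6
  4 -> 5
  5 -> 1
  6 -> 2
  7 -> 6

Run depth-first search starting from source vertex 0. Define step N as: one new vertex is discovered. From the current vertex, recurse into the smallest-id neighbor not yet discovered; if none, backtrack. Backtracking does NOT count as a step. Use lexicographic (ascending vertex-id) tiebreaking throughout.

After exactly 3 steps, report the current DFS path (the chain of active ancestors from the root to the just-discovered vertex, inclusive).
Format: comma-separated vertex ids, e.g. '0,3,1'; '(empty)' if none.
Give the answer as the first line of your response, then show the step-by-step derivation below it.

0,5

step 1: discover 0; path=0; order=0
step 2: discover 2; path=0>2; order=0,2
step 3: discover 5; path=0>5; order=0,2,5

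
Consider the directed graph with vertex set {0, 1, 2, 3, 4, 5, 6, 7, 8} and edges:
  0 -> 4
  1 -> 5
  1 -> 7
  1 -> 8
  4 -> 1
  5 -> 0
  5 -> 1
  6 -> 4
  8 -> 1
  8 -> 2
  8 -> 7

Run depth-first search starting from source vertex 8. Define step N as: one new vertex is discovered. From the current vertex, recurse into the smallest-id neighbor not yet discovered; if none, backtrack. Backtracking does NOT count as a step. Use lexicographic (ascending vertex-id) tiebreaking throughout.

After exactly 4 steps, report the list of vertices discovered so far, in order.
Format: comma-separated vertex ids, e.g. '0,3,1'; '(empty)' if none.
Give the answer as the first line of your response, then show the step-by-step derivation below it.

8,1,5,0

step 1: discover 8; path=8; order=8
step 2: discover 1; path=8>1; order=8,1
step 3: discover 5; path=8>1>5; order=8,1,5
step 4: discover 0; path=8>1>5>0; order=8,1,5,0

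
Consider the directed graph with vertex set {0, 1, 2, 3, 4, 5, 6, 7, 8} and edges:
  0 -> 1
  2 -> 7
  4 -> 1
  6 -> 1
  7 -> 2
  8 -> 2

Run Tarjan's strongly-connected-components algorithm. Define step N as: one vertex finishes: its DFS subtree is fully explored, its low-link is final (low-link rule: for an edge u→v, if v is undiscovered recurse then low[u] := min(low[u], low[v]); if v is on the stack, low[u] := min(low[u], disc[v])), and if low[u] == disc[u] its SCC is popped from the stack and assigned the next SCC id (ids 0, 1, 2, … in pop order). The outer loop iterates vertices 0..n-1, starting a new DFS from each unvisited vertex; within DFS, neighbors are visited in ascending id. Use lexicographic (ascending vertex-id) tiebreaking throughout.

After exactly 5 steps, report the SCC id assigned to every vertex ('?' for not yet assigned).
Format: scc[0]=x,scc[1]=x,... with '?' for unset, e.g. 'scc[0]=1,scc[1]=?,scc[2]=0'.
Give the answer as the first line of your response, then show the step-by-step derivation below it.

scc[0]=1,scc[1]=0,scc[2]=2,scc[3]=3,scc[4]=?,scc[5]=?,scc[6]=?,scc[7]=2,scc[8]=?

step 1: low=(low[0]=0,low[1]=1,low[2]=?,low[3]=?,low[4]=?,low[5]=?,low[6]=?,low[7]=?,low[8]=?); scc=(scc[0]=?,scc[1]=0,scc[2]=?,scc[3]=?,scc[4]=?,scc[5]=?,scc[6]=?,scc[7]=?,scc[8]=?)
step 2: low=(low[0]=0,low[1]=1,low[2]=?,low[3]=?,low[4]=?,low[5]=?,low[6]=?,low[7]=?,low[8]=?); scc=(scc[0]=1,scc[1]=0,scc[2]=?,scc[3]=?,scc[4]=?,scc[5]=?,scc[6]=?,scc[7]=?,scc[8]=?)
step 3: low=(low[0]=0,low[1]=1,low[2]=2,low[3]=?,low[4]=?,low[5]=?,low[6]=?,low[7]=2,low[8]=?); scc=(scc[0]=1,scc[1]=0,scc[2]=?,scc[3]=?,scc[4]=?,scc[5]=?,scc[6]=?,scc[7]=?,scc[8]=?)
step 4: low=(low[0]=0,low[1]=1,low[2]=2,low[3]=?,low[4]=?,low[5]=?,low[6]=?,low[7]=2,low[8]=?); scc=(scc[0]=1,scc[1]=0,scc[2]=2,scc[3]=?,scc[4]=?,scc[5]=?,scc[6]=?,scc[7]=2,scc[8]=?)
step 5: low=(low[0]=0,low[1]=1,low[2]=2,low[3]=4,low[4]=?,low[5]=?,low[6]=?,low[7]=2,low[8]=?); scc=(scc[0]=1,scc[1]=0,scc[2]=2,scc[3]=3,scc[4]=?,scc[5]=?,scc[6]=?,scc[7]=2,scc[8]=?)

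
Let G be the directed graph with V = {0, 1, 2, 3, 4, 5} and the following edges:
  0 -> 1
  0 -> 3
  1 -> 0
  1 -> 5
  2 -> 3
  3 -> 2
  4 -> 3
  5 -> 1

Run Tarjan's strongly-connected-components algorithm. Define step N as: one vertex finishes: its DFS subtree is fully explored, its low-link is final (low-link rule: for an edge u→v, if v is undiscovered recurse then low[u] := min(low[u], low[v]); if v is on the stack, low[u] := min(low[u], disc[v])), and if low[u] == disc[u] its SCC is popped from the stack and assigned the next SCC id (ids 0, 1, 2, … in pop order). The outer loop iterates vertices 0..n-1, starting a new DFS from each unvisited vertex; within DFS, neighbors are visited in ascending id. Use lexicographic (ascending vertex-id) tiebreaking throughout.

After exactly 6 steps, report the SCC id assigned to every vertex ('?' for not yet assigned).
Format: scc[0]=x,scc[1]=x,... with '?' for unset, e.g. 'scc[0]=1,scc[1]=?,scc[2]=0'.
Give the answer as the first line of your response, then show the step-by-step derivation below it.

scc[0]=1,scc[1]=1,scc[2]=0,scc[3]=0,scc[4]=2,scc[5]=1

step 1: low=(low[0]=0,low[1]=0,low[2]=?,low[3]=?,low[4]=?,low[5]=1); scc=(scc[0]=?,scc[1]=?,scc[2]=?,scc[3]=?,scc[4]=?,scc[5]=?)
step 2: low=(low[0]=0,low[1]=0,low[2]=?,low[3]=?,low[4]=?,low[5]=1); scc=(scc[0]=?,scc[1]=?,scc[2]=?,scc[3]=?,scc[4]=?,scc[5]=?)
step 3: low=(low[0]=0,low[1]=0,low[2]=3,low[3]=3,low[4]=?,low[5]=1); scc=(scc[0]=?,scc[1]=?,scc[2]=?,scc[3]=?,scc[4]=?,scc[5]=?)
step 4: low=(low[0]=0,low[1]=0,low[2]=3,low[3]=3,low[4]=?,low[5]=1); scc=(scc[0]=?,scc[1]=?,scc[2]=0,scc[3]=0,scc[4]=?,scc[5]=?)
step 5: low=(low[0]=0,low[1]=0,low[2]=3,low[3]=3,low[4]=?,low[5]=1); scc=(scc[0]=1,scc[1]=1,scc[2]=0,scc[3]=0,scc[4]=?,scc[5]=1)
step 6: low=(low[0]=0,low[1]=0,low[2]=3,low[3]=3,low[4]=5,low[5]=1); scc=(scc[0]=1,scc[1]=1,scc[2]=0,scc[3]=0,scc[4]=2,scc[5]=1)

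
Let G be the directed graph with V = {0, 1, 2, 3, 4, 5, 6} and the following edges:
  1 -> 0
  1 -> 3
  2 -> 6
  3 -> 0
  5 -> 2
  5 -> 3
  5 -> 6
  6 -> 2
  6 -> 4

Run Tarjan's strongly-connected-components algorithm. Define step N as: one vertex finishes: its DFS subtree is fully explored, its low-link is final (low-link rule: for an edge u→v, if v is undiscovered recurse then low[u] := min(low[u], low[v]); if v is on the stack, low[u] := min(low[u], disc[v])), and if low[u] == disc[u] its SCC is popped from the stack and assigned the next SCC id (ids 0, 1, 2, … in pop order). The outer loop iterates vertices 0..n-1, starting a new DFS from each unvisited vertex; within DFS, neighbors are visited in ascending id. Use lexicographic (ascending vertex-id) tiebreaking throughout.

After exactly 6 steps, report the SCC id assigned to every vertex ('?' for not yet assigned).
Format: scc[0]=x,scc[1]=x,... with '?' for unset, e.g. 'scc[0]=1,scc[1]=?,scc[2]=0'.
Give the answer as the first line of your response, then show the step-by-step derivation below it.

scc[0]=0,scc[1]=2,scc[2]=4,scc[3]=1,scc[4]=3,scc[5]=?,scc[6]=4

step 1: low=(low[0]=0,low[1]=?,low[2]=?,low[3]=?,low[4]=?,low[5]=?,low[6]=?); scc=(scc[0]=0,scc[1]=?,scc[2]=?,scc[3]=?,scc[4]=?,scc[5]=?,scc[6]=?)
step 2: low=(low[0]=0,low[1]=1,low[2]=?,low[3]=2,low[4]=?,low[5]=?,low[6]=?); scc=(scc[0]=0,scc[1]=?,scc[2]=?,scc[3]=1,scc[4]=?,scc[5]=?,scc[6]=?)
step 3: low=(low[0]=0,low[1]=1,low[2]=?,low[3]=2,low[4]=?,low[5]=?,low[6]=?); scc=(scc[0]=0,scc[1]=2,scc[2]=?,scc[3]=1,scc[4]=?,scc[5]=?,scc[6]=?)
step 4: low=(low[0]=0,low[1]=1,low[2]=3,low[3]=2,low[4]=5,low[5]=?,low[6]=3); scc=(scc[0]=0,scc[1]=2,scc[2]=?,scc[3]=1,scc[4]=3,scc[5]=?,scc[6]=?)
step 5: low=(low[0]=0,low[1]=1,low[2]=3,low[3]=2,low[4]=5,low[5]=?,low[6]=3); scc=(scc[0]=0,scc[1]=2,scc[2]=?,scc[3]=1,scc[4]=3,scc[5]=?,scc[6]=?)
step 6: low=(low[0]=0,low[1]=1,low[2]=3,low[3]=2,low[4]=5,low[5]=?,low[6]=3); scc=(scc[0]=0,scc[1]=2,scc[2]=4,scc[3]=1,scc[4]=3,scc[5]=?,scc[6]=4)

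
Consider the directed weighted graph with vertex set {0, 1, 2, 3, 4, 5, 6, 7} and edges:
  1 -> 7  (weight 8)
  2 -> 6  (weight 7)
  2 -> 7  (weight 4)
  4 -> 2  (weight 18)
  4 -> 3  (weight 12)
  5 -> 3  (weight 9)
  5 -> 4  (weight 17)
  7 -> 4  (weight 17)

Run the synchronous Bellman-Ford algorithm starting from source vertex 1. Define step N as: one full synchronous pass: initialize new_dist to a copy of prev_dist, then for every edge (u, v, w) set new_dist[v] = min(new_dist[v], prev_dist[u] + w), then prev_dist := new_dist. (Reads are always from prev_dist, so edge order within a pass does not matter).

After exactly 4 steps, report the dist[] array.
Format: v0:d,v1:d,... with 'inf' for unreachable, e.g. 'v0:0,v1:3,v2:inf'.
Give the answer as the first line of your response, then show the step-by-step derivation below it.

v0:inf,v1:0,v2:43,v3:37,v4:25,v5:inf,v6:50,v7:8

step 1: dist = v0:inf,v1:0,v2:inf,v3:inf,v4:inf,v5:inf,v6:inf,v7:8
step 2: dist = v0:inf,v1:0,v2:inf,v3:inf,v4:25,v5:inf,v6:inf,v7:8
step 3: dist = v0:inf,v1:0,v2:43,v3:37,v4:25,v5:inf,v6:inf,v7:8
step 4: dist = v0:inf,v1:0,v2:43,v3:37,v4:25,v5:inf,v6:50,v7:8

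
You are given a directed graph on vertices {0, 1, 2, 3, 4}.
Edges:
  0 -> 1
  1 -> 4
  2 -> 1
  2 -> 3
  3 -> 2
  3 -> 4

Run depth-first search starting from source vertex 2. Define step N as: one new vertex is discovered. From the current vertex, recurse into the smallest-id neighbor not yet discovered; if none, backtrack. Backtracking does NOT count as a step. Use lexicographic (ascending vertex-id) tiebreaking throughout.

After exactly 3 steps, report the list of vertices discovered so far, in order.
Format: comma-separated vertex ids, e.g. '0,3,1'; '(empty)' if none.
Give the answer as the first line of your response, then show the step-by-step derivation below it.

2,1,4

step 1: discover 2; path=2; order=2
step 2: discover 1; path=2>1; order=2,1
step 3: discover 4; path=2>1>4; order=2,1,4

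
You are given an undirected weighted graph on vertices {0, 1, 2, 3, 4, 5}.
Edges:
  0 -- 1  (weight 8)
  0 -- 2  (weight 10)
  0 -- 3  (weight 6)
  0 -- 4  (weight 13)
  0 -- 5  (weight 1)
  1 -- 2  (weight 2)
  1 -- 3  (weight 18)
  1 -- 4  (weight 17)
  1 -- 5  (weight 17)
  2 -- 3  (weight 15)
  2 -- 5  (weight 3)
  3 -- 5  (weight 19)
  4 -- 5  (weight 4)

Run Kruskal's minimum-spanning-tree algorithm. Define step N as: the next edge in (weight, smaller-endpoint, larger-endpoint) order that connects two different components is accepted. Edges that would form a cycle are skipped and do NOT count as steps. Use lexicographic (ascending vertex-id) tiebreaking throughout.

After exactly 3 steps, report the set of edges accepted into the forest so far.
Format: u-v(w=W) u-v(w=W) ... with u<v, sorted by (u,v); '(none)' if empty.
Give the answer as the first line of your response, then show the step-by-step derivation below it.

0-5(w=1) 1-2(w=2) 2-5(w=3)

step 1: add edge 0-5 (w=1); MST = {0-5(w=1)}
step 2: add edge 1-2 (w=2); MST = {0-5(w=1) 1-2(w=2)}
step 3: add edge 2-5 (w=3); MST = {0-5(w=1) 1-2(w=2) 2-5(w=3)}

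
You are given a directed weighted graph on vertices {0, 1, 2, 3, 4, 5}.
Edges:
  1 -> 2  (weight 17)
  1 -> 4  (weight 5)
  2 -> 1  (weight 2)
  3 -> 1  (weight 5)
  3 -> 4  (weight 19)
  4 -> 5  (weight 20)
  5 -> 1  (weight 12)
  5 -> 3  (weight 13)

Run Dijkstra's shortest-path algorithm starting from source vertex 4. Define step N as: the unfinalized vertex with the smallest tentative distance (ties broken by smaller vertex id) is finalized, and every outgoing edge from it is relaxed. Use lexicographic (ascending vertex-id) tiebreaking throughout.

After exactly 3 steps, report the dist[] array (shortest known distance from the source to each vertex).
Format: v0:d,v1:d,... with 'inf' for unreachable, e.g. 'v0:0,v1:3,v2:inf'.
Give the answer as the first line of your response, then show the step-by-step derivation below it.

v0:inf,v1:32,v2:49,v3:33,v4:0,v5:20

step 1: dist = v0:inf,v1:inf,v2:inf,v3:inf,v4:0,v5:20
step 2: dist = v0:inf,v1:32,v2:inf,v3:33,v4:0,v5:20
step 3: dist = v0:inf,v1:32,v2:49,v3:33,v4:0,v5:20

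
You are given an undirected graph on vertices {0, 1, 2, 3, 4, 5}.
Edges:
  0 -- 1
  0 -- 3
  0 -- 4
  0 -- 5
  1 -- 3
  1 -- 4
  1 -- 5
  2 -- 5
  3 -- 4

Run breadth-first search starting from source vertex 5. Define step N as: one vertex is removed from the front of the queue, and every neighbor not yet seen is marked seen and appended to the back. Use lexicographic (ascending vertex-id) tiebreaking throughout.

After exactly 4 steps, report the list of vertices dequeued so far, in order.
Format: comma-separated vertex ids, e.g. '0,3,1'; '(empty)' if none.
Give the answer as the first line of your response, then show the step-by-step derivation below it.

5,0,1,2

step 1: dequeue 5; queue=[0,1,2]; order=5
step 2: dequeue 0; queue=[1,2,3,4]; order=5,0
step 3: dequeue 1; queue=[2,3,4]; order=5,0,1
step 4: dequeue 2; queue=[3,4]; order=5,0,1,2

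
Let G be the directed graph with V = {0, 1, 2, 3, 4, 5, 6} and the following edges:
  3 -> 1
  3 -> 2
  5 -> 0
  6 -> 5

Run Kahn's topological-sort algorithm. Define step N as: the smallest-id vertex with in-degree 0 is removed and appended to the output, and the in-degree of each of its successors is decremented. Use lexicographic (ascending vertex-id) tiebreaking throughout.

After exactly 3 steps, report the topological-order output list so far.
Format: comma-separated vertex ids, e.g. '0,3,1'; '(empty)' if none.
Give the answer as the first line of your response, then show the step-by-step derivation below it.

3,1,2

step 1: output 3; order=[3]; indeg=(1,0,0,0,0,1,0)
step 2: output 1; order=[3,1]; indeg=(1,0,0,0,0,1,0)
step 3: output 2; order=[3,1,2]; indeg=(1,0,0,0,0,1,0)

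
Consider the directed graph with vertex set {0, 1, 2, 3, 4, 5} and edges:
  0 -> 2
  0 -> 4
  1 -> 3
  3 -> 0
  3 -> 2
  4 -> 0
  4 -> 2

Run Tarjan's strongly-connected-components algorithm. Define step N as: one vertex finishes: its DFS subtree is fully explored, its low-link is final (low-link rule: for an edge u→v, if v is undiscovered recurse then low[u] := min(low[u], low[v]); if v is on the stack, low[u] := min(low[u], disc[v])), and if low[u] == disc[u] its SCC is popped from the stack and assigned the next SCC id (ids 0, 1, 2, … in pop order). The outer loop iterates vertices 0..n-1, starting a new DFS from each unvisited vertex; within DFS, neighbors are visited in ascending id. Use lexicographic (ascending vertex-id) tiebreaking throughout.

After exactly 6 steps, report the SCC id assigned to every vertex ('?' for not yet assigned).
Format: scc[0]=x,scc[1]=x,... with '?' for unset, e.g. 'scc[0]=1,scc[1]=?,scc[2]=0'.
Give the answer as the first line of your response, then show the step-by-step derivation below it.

scc[0]=1,scc[1]=3,scc[2]=0,scc[3]=2,scc[4]=1,scc[5]=4

step 1: low=(low[0]=0,low[1]=?,low[2]=1,low[3]=?,low[4]=?,low[5]=?); scc=(scc[0]=?,scc[1]=?,scc[2]=0,scc[3]=?,scc[4]=?,scc[5]=?)
step 2: low=(low[0]=0,low[1]=?,low[2]=1,low[3]=?,low[4]=0,low[5]=?); scc=(scc[0]=?,scc[1]=?,scc[2]=0,scc[3]=?,scc[4]=?,scc[5]=?)
step 3: low=(low[0]=0,low[1]=?,low[2]=1,low[3]=?,low[4]=0,low[5]=?); scc=(scc[0]=1,scc[1]=?,scc[2]=0,scc[3]=?,scc[4]=1,scc[5]=?)
step 4: low=(low[0]=0,low[1]=3,low[2]=1,low[3]=4,low[4]=0,low[5]=?); scc=(scc[0]=1,scc[1]=?,scc[2]=0,scc[3]=2,scc[4]=1,scc[5]=?)
step 5: low=(low[0]=0,low[1]=3,low[2]=1,low[3]=4,low[4]=0,low[5]=?); scc=(scc[0]=1,scc[1]=3,scc[2]=0,scc[3]=2,scc[4]=1,scc[5]=?)
step 6: low=(low[0]=0,low[1]=3,low[2]=1,low[3]=4,low[4]=0,low[5]=5); scc=(scc[0]=1,scc[1]=3,scc[2]=0,scc[3]=2,scc[4]=1,scc[5]=4)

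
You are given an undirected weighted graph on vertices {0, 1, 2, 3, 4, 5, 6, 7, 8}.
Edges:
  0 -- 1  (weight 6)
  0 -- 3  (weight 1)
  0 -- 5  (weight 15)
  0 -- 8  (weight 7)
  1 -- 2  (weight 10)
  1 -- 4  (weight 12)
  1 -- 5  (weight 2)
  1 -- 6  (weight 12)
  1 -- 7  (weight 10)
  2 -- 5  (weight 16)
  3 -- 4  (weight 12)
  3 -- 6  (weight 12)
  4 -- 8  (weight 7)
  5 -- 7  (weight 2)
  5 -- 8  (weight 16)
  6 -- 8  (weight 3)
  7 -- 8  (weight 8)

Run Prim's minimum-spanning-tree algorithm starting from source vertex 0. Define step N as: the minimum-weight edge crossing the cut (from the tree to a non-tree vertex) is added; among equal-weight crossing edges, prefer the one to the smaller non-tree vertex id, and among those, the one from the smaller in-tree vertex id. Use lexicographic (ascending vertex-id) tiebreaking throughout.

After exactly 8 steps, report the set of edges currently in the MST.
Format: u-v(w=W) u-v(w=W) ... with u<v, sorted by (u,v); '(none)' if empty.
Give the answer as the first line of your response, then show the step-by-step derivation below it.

0-1(w=6) 0-3(w=1) 0-8(w=7) 1-2(w=10) 1-5(w=2) 4-8(w=7) 5-7(w=2) 6-8(w=3)

step 1: add edge 0-3 (w=1); MST = {0-3(w=1)}
step 2: add edge 0-1 (w=6); MST = {0-1(w=6) 0-3(w=1)}
step 3: add edge 1-5 (w=2); MST = {0-1(w=6) 0-3(w=1) 1-5(w=2)}
step 4: add edge 5-7 (w=2); MST = {0-1(w=6) 0-3(w=1) 1-5(w=2) 5-7(w=2)}
step 5: add edge 0-8 (w=7); MST = {0-1(w=6) 0-3(w=1) 0-8(w=7) 1-5(w=2) 5-7(w=2)}
step 6: add edge 6-8 (w=3); MST = {0-1(w=6) 0-3(w=1) 0-8(w=7) 1-5(w=2) 5-7(w=2) 6-8(w=3)}
step 7: add edge 4-8 (w=7); MST = {0-1(w=6) 0-3(w=1) 0-8(w=7) 1-5(w=2) 4-8(w=7) 5-7(w=2) 6-8(w=3)}
step 8: add edge 1-2 (w=10); MST = {0-1(w=6) 0-3(w=1) 0-8(w=7) 1-2(w=10) 1-5(w=2) 4-8(w=7) 5-7(w=2) 6-8(w=3)}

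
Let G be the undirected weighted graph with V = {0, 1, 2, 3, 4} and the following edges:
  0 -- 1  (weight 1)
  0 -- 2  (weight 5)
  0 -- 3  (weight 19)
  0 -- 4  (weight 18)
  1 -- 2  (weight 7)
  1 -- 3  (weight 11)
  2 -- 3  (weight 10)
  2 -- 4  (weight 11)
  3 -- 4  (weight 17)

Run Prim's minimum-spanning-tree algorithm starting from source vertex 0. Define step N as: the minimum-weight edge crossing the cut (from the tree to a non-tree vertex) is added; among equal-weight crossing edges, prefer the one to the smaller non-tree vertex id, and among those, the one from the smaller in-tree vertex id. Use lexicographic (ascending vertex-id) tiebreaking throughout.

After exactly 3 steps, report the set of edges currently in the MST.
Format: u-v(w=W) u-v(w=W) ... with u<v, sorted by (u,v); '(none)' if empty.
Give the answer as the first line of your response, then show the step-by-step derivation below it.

0-1(w=1) 0-2(w=5) 2-3(w=10)

step 1: add edge 0-1 (w=1); MST = {0-1(w=1)}
step 2: add edge 0-2 (w=5); MST = {0-1(w=1) 0-2(w=5)}
step 3: add edge 2-3 (w=10); MST = {0-1(w=1) 0-2(w=5) 2-3(w=10)}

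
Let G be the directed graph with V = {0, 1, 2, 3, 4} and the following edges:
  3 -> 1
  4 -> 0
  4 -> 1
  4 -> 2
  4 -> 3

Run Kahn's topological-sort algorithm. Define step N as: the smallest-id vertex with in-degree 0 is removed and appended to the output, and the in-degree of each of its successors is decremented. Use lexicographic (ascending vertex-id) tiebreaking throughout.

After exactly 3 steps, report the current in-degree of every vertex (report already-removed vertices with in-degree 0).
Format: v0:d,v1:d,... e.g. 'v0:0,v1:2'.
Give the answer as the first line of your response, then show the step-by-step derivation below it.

v0:0,v1:1,v2:0,v3:0,v4:0

step 1: output 4; order=[4]; indeg=(0,1,0,0,0)
step 2: output 0; order=[4,0]; indeg=(0,1,0,0,0)
step 3: output 2; order=[4,0,2]; indeg=(0,1,0,0,0)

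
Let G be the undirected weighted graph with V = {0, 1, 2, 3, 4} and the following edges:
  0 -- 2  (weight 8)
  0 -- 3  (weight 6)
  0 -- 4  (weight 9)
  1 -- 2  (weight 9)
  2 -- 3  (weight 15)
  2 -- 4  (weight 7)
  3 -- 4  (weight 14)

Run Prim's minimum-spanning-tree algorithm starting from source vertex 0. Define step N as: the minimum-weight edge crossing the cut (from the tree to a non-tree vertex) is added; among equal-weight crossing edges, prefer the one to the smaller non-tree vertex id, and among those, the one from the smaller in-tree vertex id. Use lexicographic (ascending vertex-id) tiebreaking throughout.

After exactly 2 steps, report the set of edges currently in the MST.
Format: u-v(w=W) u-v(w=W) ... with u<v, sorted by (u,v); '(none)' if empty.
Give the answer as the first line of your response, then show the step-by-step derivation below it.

0-2(w=8) 0-3(w=6)

step 1: add edge 0-3 (w=6); MST = {0-3(w=6)}
step 2: add edge 0-2 (w=8); MST = {0-2(w=8) 0-3(w=6)}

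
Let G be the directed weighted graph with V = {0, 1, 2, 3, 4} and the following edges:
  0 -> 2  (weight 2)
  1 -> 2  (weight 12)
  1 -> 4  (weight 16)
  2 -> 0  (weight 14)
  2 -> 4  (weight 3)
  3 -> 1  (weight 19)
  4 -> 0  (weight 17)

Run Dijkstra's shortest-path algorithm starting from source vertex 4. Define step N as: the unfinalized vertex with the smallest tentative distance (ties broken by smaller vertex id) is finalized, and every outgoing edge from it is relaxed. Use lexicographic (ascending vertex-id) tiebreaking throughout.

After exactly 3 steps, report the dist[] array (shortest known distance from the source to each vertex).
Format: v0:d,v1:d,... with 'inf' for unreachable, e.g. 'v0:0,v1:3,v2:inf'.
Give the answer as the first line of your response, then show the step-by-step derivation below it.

v0:17,v1:inf,v2:19,v3:inf,v4:0

step 1: dist = v0:17,v1:inf,v2:inf,v3:inf,v4:0
step 2: dist = v0:17,v1:inf,v2:19,v3:inf,v4:0
step 3: dist = v0:17,v1:inf,v2:19,v3:inf,v4:0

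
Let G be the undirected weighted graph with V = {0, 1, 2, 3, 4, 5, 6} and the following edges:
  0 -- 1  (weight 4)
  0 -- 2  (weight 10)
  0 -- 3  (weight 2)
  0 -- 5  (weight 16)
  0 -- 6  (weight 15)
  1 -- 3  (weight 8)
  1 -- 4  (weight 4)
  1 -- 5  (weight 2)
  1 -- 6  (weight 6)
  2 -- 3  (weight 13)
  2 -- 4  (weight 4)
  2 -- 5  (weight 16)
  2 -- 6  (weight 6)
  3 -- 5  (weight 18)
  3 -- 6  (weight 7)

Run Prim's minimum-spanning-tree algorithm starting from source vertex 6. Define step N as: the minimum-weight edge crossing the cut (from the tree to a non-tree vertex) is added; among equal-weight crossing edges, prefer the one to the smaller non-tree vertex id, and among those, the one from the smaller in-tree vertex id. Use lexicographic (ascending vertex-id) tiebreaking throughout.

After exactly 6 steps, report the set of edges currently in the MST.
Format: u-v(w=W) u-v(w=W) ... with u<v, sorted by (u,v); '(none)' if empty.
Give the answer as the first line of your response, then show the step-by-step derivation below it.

0-1(w=4) 0-3(w=2) 1-4(w=4) 1-5(w=2) 1-6(w=6) 2-4(w=4)

step 1: add edge 1-6 (w=6); MST = {1-6(w=6)}
step 2: add edge 1-5 (w=2); MST = {1-5(w=2) 1-6(w=6)}
step 3: add edge 0-1 (w=4); MST = {0-1(w=4) 1-5(w=2) 1-6(w=6)}
step 4: add edge 0-3 (w=2); MST = {0-1(w=4) 0-3(w=2) 1-5(w=2) 1-6(w=6)}
step 5: add edge 1-4 (w=4); MST = {0-1(w=4) 0-3(w=2) 1-4(w=4) 1-5(w=2) 1-6(w=6)}
step 6: add edge 2-4 (w=4); MST = {0-1(w=4) 0-3(w=2) 1-4(w=4) 1-5(w=2) 1-6(w=6) 2-4(w=4)}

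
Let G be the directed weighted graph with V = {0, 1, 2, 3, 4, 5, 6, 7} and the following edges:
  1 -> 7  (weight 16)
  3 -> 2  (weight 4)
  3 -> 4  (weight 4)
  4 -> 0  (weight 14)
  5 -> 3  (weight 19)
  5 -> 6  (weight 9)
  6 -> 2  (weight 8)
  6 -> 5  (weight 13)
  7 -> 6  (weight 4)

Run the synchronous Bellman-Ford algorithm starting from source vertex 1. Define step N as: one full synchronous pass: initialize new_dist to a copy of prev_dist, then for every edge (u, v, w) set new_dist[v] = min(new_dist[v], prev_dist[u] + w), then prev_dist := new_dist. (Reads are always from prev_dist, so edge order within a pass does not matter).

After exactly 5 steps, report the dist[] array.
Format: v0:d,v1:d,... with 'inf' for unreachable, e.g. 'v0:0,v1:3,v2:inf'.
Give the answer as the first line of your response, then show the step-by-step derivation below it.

v0:inf,v1:0,v2:28,v3:52,v4:56,v5:33,v6:20,v7:16

step 1: dist = v0:inf,v1:0,v2:inf,v3:inf,v4:inf,v5:inf,v6:inf,v7:16
step 2: dist = v0:inf,v1:0,v2:inf,v3:inf,v4:inf,v5:inf,v6:20,v7:16
step 3: dist = v0:inf,v1:0,v2:28,v3:inf,v4:inf,v5:33,v6:20,v7:16
step 4: dist = v0:inf,v1:0,v2:28,v3:52,v4:inf,v5:33,v6:20,v7:16
step 5: dist = v0:inf,v1:0,v2:28,v3:52,v4:56,v5:33,v6:20,v7:16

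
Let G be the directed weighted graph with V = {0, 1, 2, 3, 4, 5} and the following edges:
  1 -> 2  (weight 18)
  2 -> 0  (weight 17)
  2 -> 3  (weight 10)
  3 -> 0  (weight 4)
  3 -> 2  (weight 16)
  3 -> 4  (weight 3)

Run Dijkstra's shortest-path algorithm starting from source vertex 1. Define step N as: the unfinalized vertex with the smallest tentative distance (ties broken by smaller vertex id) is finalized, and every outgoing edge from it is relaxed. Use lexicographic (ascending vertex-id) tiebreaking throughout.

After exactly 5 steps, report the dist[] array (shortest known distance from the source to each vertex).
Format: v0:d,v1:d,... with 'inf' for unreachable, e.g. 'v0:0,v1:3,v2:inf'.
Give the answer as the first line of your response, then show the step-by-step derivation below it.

v0:32,v1:0,v2:18,v3:28,v4:31,v5:inf

step 1: dist = v0:inf,v1:0,v2:18,v3:inf,v4:inf,v5:inf
step 2: dist = v0:35,v1:0,v2:18,v3:28,v4:inf,v5:inf
step 3: dist = v0:32,v1:0,v2:18,v3:28,v4:31,v5:inf
step 4: dist = v0:32,v1:0,v2:18,v3:28,v4:31,v5:inf
step 5: dist = v0:32,v1:0,v2:18,v3:28,v4:31,v5:inf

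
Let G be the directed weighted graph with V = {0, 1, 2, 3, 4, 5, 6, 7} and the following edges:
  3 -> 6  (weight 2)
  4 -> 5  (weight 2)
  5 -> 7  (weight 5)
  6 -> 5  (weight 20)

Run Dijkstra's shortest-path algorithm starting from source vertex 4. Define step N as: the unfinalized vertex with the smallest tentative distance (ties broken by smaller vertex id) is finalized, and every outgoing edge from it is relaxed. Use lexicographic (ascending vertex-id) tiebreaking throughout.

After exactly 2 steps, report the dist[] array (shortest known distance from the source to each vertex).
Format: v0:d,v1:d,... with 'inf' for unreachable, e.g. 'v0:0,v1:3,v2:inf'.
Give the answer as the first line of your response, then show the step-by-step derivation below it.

v0:inf,v1:inf,v2:inf,v3:inf,v4:0,v5:2,v6:inf,v7:7

step 1: dist = v0:inf,v1:inf,v2:inf,v3:inf,v4:0,v5:2,v6:inf,v7:inf
step 2: dist = v0:inf,v1:inf,v2:inf,v3:inf,v4:0,v5:2,v6:inf,v7:7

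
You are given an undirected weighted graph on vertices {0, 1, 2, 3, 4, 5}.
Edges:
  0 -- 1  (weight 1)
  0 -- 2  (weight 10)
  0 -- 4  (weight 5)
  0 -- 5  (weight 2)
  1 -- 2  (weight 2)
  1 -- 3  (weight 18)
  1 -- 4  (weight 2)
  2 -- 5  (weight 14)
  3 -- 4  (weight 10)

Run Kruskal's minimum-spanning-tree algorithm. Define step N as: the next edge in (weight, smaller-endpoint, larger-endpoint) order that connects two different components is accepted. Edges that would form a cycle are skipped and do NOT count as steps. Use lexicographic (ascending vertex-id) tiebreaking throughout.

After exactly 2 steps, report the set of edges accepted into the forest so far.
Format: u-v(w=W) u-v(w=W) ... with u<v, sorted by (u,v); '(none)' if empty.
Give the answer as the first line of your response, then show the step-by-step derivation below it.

0-1(w=1) 0-5(w=2)

step 1: add edge 0-1 (w=1); MST = {0-1(w=1)}
step 2: add edge 0-5 (w=2); MST = {0-1(w=1) 0-5(w=2)}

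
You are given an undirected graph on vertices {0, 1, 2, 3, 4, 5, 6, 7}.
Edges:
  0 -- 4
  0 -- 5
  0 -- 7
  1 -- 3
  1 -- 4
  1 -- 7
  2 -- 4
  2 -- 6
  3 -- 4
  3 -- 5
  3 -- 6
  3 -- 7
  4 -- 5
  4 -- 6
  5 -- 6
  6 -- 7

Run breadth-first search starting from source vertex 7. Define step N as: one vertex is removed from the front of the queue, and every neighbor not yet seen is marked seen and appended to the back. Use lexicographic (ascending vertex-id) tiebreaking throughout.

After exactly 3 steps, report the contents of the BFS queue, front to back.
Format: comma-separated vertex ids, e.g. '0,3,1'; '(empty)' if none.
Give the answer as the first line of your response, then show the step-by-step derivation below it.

3,6,4,5

step 1: dequeue 7; queue=[0,1,3,6]; order=7
step 2: dequeue 0; queue=[1,3,6,4,5]; order=7,0
step 3: dequeue 1; queue=[3,6,4,5]; order=7,0,1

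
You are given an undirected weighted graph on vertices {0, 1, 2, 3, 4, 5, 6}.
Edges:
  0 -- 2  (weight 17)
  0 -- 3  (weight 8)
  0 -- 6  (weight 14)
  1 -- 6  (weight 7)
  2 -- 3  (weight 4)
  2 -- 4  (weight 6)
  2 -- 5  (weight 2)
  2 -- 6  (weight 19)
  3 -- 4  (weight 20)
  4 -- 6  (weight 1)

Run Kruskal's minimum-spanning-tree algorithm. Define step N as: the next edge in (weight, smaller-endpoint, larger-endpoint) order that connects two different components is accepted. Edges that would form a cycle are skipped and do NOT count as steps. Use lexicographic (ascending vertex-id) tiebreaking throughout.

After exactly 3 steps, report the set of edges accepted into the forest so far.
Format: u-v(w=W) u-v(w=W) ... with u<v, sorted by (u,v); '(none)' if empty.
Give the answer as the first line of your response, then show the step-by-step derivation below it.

2-3(w=4) 2-5(w=2) 4-6(w=1)

step 1: add edge 4-6 (w=1); MST = {4-6(w=1)}
step 2: add edge 2-5 (w=2); MST = {2-5(w=2) 4-6(w=1)}
step 3: add edge 2-3 (w=4); MST = {2-3(w=4) 2-5(w=2) 4-6(w=1)}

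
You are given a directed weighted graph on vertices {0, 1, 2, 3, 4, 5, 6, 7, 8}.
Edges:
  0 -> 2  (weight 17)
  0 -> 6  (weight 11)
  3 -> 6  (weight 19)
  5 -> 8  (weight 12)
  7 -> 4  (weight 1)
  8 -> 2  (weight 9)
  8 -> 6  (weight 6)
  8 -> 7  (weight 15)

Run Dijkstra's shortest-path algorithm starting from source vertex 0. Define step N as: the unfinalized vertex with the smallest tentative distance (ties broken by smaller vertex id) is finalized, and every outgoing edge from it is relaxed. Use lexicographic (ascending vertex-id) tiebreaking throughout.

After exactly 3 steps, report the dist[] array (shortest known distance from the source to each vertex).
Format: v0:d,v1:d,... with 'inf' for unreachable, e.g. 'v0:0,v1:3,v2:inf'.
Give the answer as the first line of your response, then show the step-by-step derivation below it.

v0:0,v1:inf,v2:17,v3:inf,v4:inf,v5:inf,v6:11,v7:inf,v8:inf

step 1: dist = v0:0,v1:inf,v2:17,v3:inf,v4:inf,v5:inf,v6:11,v7:inf,v8:inf
step 2: dist = v0:0,v1:inf,v2:17,v3:inf,v4:inf,v5:inf,v6:11,v7:inf,v8:inf
step 3: dist = v0:0,v1:inf,v2:17,v3:inf,v4:inf,v5:inf,v6:11,v7:inf,v8:inf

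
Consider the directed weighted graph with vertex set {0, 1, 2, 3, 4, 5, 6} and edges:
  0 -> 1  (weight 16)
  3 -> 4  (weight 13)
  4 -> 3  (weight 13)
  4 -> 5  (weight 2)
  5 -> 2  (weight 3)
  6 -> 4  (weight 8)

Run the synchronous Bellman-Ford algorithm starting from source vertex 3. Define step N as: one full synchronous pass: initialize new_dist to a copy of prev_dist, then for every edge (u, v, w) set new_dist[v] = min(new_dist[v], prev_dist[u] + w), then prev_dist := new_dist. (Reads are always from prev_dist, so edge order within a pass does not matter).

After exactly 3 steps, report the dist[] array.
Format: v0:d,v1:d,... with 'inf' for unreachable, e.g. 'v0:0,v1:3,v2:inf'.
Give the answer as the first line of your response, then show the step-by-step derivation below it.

v0:inf,v1:inf,v2:18,v3:0,v4:13,v5:15,v6:inf

step 1: dist = v0:inf,v1:inf,v2:inf,v3:0,v4:13,v5:inf,v6:inf
step 2: dist = v0:inf,v1:inf,v2:inf,v3:0,v4:13,v5:15,v6:inf
step 3: dist = v0:inf,v1:inf,v2:18,v3:0,v4:13,v5:15,v6:inf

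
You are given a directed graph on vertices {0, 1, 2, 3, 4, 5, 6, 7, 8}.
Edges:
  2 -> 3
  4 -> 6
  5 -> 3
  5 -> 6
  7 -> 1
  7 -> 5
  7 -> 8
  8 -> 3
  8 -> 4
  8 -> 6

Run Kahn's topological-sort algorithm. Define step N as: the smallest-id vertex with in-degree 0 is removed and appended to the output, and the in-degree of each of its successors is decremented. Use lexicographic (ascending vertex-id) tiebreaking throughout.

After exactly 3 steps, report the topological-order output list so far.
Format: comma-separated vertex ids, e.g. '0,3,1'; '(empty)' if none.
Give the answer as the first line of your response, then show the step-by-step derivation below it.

0,2,7

step 1: output 0; order=[0]; indeg=(0,1,0,3,1,1,3,0,1)
step 2: output 2; order=[0,2]; indeg=(0,1,0,2,1,1,3,0,1)
step 3: output 7; order=[0,2,7]; indeg=(0,0,0,2,1,0,3,0,0)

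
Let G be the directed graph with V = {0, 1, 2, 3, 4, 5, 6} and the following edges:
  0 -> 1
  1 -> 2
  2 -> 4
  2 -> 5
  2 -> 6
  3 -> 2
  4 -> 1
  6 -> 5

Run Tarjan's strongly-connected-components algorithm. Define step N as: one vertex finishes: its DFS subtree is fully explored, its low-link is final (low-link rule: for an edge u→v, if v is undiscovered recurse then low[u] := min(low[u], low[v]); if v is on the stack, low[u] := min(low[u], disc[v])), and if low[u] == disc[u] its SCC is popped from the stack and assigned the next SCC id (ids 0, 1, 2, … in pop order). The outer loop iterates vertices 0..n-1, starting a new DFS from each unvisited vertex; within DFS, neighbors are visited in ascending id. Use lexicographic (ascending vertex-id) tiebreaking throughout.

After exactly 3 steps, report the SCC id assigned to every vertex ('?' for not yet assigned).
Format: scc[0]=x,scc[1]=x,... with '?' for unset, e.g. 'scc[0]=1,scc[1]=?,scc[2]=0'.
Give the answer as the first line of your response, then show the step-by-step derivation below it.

scc[0]=?,scc[1]=?,scc[2]=?,scc[3]=?,scc[4]=?,scc[5]=0,scc[6]=1

step 1: low=(low[0]=0,low[1]=1,low[2]=2,low[3]=?,low[4]=1,low[5]=?,low[6]=?); scc=(scc[0]=?,scc[1]=?,scc[2]=?,scc[3]=?,scc[4]=?,scc[5]=?,scc[6]=?)
step 2: low=(low[0]=0,low[1]=1,low[2]=1,low[3]=?,low[4]=1,low[5]=4,low[6]=?); scc=(scc[0]=?,scc[1]=?,scc[2]=?,scc[3]=?,scc[4]=?,scc[5]=0,scc[6]=?)
step 3: low=(low[0]=0,low[1]=1,low[2]=1,low[3]=?,low[4]=1,low[5]=4,low[6]=5); scc=(scc[0]=?,scc[1]=?,scc[2]=?,scc[3]=?,scc[4]=?,scc[5]=0,scc[6]=1)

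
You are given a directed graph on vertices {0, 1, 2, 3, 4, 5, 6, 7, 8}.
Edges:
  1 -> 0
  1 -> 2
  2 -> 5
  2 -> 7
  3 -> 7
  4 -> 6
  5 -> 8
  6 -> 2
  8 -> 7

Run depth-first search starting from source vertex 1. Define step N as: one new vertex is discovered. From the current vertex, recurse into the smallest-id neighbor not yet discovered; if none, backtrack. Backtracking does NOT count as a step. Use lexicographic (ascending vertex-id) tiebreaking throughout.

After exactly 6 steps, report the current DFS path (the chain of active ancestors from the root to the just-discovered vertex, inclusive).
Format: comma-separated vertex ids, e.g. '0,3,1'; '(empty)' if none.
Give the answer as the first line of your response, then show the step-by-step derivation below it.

1,2,5,8,7

step 1: discover 1; path=1; order=1
step 2: discover 0; path=1>0; order=1,0
step 3: discover 2; path=1>2; order=1,0,2
step 4: discover 5; path=1>2>5; order=1,0,2,5
step 5: discover 8; path=1>2>5>8; order=1,0,2,5,8
step 6: discover 7; path=1>2>5>8>7; order=1,0,2,5,8,7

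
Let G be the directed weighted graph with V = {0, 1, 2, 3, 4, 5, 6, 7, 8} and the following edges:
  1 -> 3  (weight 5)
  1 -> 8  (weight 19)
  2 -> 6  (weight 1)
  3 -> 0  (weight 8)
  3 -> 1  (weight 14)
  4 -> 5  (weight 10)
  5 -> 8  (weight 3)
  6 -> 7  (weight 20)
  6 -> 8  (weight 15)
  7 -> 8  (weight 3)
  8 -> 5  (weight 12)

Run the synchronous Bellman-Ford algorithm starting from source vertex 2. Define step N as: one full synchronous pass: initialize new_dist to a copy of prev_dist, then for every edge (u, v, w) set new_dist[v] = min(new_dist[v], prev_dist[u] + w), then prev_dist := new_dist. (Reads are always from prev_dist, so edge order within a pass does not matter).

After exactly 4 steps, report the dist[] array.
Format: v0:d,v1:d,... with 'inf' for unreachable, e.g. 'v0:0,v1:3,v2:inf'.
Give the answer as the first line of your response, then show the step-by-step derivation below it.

v0:inf,v1:inf,v2:0,v3:inf,v4:inf,v5:28,v6:1,v7:21,v8:16

step 1: dist = v0:inf,v1:inf,v2:0,v3:inf,v4:inf,v5:inf,v6:1,v7:inf,v8:inf
step 2: dist = v0:inf,v1:inf,v2:0,v3:inf,v4:inf,v5:inf,v6:1,v7:21,v8:16
step 3: dist = v0:inf,v1:inf,v2:0,v3:inf,v4:inf,v5:28,v6:1,v7:21,v8:16
step 4: dist = v0:inf,v1:inf,v2:0,v3:inf,v4:inf,v5:28,v6:1,v7:21,v8:16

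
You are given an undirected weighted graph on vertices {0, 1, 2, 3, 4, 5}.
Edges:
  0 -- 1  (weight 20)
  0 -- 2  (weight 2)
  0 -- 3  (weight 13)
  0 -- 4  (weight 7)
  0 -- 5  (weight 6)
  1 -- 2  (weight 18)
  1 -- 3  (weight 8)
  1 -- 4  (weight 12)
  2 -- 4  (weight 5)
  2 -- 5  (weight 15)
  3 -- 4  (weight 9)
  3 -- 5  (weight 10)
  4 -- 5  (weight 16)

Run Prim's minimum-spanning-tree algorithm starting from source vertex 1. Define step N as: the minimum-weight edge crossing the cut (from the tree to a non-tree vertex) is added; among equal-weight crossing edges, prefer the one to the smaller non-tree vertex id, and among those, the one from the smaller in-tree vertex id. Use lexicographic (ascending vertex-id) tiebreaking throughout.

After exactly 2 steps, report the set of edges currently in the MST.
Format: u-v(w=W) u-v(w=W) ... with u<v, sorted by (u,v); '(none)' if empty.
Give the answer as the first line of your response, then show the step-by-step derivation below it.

1-3(w=8) 3-4(w=9)

step 1: add edge 1-3 (w=8); MST = {1-3(w=8)}
step 2: add edge 3-4 (w=9); MST = {1-3(w=8) 3-4(w=9)}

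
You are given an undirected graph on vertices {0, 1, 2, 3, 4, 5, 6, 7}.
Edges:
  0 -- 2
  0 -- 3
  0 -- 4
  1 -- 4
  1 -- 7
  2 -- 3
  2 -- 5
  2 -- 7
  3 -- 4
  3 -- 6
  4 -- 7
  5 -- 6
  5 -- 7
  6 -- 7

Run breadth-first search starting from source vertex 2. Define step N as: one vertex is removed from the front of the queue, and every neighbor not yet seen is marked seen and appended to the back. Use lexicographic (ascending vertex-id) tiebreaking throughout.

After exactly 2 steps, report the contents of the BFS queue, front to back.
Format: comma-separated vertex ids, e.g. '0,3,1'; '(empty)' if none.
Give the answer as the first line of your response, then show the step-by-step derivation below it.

3,5,7,4

step 1: dequeue 2; queue=[0,3,5,7]; order=2
step 2: dequeue 0; queue=[3,5,7,4]; order=2,0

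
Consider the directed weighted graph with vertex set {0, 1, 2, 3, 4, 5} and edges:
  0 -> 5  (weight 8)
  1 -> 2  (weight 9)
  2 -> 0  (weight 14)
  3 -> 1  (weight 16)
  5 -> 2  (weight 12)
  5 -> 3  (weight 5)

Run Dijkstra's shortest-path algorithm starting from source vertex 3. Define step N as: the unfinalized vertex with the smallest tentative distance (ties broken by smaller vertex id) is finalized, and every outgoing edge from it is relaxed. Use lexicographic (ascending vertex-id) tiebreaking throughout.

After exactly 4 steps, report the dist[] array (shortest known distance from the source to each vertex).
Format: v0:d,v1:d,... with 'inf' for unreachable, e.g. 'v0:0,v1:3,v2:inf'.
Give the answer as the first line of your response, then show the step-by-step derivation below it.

v0:39,v1:16,v2:25,v3:0,v4:inf,v5:47

step 1: dist = v0:inf,v1:16,v2:inf,v3:0,v4:inf,v5:inf
step 2: dist = v0:inf,v1:16,v2:25,v3:0,v4:inf,v5:inf
step 3: dist = v0:39,v1:16,v2:25,v3:0,v4:inf,v5:inf
step 4: dist = v0:39,v1:16,v2:25,v3:0,v4:inf,v5:47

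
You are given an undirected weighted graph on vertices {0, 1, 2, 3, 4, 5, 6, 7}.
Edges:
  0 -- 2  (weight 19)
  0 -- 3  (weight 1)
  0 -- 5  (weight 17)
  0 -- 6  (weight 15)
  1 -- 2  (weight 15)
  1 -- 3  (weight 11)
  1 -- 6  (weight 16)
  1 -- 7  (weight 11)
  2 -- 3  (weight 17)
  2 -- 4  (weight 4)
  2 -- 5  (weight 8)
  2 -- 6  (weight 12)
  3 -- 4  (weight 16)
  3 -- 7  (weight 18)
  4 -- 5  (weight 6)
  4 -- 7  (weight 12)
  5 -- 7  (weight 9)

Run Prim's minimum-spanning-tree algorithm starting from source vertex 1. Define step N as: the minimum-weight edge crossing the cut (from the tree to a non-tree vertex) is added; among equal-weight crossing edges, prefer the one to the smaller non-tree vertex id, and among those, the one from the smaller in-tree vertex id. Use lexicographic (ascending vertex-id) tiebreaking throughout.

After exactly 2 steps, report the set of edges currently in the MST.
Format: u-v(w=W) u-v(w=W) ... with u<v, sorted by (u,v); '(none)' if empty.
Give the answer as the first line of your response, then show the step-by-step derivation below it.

0-3(w=1) 1-3(w=11)

step 1: add edge 1-3 (w=11); MST = {1-3(w=11)}
step 2: add edge 0-3 (w=1); MST = {0-3(w=1) 1-3(w=11)}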